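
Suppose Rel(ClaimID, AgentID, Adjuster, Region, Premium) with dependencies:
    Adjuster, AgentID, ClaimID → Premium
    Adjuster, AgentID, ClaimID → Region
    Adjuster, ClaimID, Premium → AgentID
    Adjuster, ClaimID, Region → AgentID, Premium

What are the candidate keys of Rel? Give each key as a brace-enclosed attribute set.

No FD produces {Adjuster, ClaimID}, so they must be in every candidate key.
{Adjuster, AgentID, ClaimID}⁺ = {Adjuster, AgentID, ClaimID, Premium, Region} — all of the relation — so {Adjuster, AgentID, ClaimID} is a candidate key.
{Adjuster, ClaimID, Premium}⁺ = {Adjuster, AgentID, ClaimID, Premium, Region} — all of the relation — so {Adjuster, ClaimID, Premium} is a candidate key.
{Adjuster, ClaimID, Region}⁺ = {Adjuster, AgentID, ClaimID, Premium, Region} — all of the relation — so {Adjuster, ClaimID, Region} is a candidate key.
Any other superkey properly contains one of these, so there are no further candidate keys.

{Adjuster, AgentID, ClaimID}, {Adjuster, ClaimID, Premium}, {Adjuster, ClaimID, Region}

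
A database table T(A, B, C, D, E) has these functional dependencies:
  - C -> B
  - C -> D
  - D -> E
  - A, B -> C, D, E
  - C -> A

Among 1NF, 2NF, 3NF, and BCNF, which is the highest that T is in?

2NF

Candidate keys: {A, B}, {C}. Prime attributes: {A, B, C}.
For D -> E we have {D}⁺ = {D, E}; {D} is not a superkey, so BCNF fails.
Because {E} is non-prime and the left side of D -> E is not a superkey, the relation is not in 3NF.
No proper subset of a key has a non-prime attribute in its closure, so there is no partial dependency; 2NF holds.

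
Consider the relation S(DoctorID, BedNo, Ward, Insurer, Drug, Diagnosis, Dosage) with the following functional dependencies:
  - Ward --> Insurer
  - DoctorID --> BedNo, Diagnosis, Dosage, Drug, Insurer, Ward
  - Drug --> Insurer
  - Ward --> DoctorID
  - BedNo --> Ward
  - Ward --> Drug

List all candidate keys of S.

{BedNo} is a candidate key since {BedNo}⁺ = {BedNo, Diagnosis, DoctorID, Dosage, Drug, Insurer, Ward} covers every attribute.
{DoctorID} is a candidate key since {DoctorID}⁺ = {BedNo, Diagnosis, DoctorID, Dosage, Drug, Insurer, Ward} covers every attribute.
{Ward} is a candidate key since {Ward}⁺ = {BedNo, Diagnosis, DoctorID, Dosage, Drug, Insurer, Ward} covers every attribute.
These are minimal and exhaustive — every other superkey contains one of them.

{BedNo}, {DoctorID}, {Ward}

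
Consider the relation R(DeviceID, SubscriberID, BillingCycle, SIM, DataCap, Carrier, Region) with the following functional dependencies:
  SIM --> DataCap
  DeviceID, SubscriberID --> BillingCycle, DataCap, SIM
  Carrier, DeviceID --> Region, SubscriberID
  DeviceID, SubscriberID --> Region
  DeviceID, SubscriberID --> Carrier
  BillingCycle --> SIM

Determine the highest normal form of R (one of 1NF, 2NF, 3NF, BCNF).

2NF

Candidate keys: {Carrier, DeviceID}, {DeviceID, SubscriberID}. Prime attributes: {Carrier, DeviceID, SubscriberID}.
SIM --> DataCap: {SIM}⁺ = {DataCap, SIM}, which is not all of the attributes, so the left side is not a superkey — BCNF is violated.
SIM --> DataCap determines the non-prime attribute {DataCap} from a non-superkey — 3NF is violated.
No non-prime attribute depends on a proper subset of any candidate key, so 2NF holds.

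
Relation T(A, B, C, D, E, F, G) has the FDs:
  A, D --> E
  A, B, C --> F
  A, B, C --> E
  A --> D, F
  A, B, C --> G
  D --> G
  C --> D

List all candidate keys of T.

Attributes never on any right-hand side: {A, B, C} — every candidate key must contain all of them.
{A, B, C}⁺ = {A, B, C, D, E, F, G}, which is every attribute, so {A, B, C} is a candidate key.
Every other attribute set either contains this one or has a smaller closure.

{A, B, C}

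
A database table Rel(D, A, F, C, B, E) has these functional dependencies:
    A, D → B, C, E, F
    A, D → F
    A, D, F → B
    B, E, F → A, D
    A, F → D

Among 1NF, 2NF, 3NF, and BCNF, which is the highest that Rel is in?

BCNF

Candidate keys: {A, D}, {A, F}, {B, E, F}. Prime attributes: {A, B, D, E, F}.
The left-hand side of every FD is a superkey, so BCNF is satisfied.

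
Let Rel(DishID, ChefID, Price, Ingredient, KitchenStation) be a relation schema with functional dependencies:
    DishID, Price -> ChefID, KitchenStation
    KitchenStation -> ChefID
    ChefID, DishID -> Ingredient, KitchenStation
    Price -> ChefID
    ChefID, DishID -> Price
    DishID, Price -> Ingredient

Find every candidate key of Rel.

Attributes never on any right-hand side: {DishID} — every candidate key must contain it.
{ChefID, DishID} is a candidate key since {ChefID, DishID}⁺ = {ChefID, DishID, Ingredient, KitchenStation, Price} covers every attribute.
{DishID, KitchenStation} is a candidate key since {DishID, KitchenStation}⁺ = {ChefID, DishID, Ingredient, KitchenStation, Price} covers every attribute.
{DishID, Price} is a candidate key since {DishID, Price}⁺ = {ChefID, DishID, Ingredient, KitchenStation, Price} covers every attribute.
Any other superkey properly contains one of these, so there are no further candidate keys.

{ChefID, DishID}, {DishID, KitchenStation}, {DishID, Price}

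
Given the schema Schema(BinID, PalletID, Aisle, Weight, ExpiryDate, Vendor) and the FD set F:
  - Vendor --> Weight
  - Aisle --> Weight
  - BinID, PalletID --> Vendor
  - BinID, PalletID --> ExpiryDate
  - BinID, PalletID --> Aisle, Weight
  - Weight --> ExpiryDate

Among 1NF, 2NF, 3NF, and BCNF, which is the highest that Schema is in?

2NF

Candidate key: {BinID, PalletID}. Prime attributes: {BinID, PalletID}.
Vendor --> Weight: {Vendor}⁺ = {ExpiryDate, Vendor, Weight}, which is not all of the attributes, so the left side is not a superkey — BCNF is violated.
Because {Weight} is non-prime and the left side of Vendor --> Weight is not a superkey, the relation is not in 3NF.
No non-prime attribute depends on a proper subset of any candidate key, so 2NF holds.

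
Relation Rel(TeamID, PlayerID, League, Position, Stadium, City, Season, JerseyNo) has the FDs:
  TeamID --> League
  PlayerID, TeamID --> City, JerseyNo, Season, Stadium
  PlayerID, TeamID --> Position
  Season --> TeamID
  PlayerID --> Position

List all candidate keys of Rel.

No FD produces {PlayerID}, so it must be in every candidate key.
{PlayerID, Season} is a candidate key since {PlayerID, Season}⁺ = {City, JerseyNo, League, PlayerID, Position, Season, Stadium, TeamID} covers every attribute.
{PlayerID, TeamID} is a candidate key since {PlayerID, TeamID}⁺ = {City, JerseyNo, League, PlayerID, Position, Season, Stadium, TeamID} covers every attribute.
These are minimal and exhaustive — every other superkey contains one of them.

{PlayerID, Season}, {PlayerID, TeamID}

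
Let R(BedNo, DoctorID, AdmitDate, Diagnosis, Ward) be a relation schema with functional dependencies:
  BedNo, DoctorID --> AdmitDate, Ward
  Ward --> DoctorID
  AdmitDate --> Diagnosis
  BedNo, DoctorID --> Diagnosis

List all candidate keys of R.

{BedNo, DoctorID}, {BedNo, Ward}

Attributes never on any right-hand side: {BedNo} — every candidate key must contain it.
{BedNo, DoctorID}⁺ = {AdmitDate, BedNo, Diagnosis, DoctorID, Ward}, which is every attribute, so {BedNo, DoctorID} is a candidate key.
{BedNo, Ward}⁺ = {AdmitDate, BedNo, Diagnosis, DoctorID, Ward}, which is every attribute, so {BedNo, Ward} is a candidate key.
Any other superkey properly contains one of these, so there are no further candidate keys.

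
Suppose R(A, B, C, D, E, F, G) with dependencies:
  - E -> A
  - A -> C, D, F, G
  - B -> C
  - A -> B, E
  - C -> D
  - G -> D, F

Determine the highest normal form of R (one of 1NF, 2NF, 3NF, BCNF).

2NF

Candidate keys: {A}, {E}. Prime attributes: {A, E}.
For B -> C we have {B}⁺ = {B, C, D}; {B} is not a superkey, so BCNF fails.
Because {C} is non-prime and the left side of B -> C is not a superkey, the relation is not in 3NF.
Every candidate key is a single attribute, so no partial dependency is possible; 2NF holds.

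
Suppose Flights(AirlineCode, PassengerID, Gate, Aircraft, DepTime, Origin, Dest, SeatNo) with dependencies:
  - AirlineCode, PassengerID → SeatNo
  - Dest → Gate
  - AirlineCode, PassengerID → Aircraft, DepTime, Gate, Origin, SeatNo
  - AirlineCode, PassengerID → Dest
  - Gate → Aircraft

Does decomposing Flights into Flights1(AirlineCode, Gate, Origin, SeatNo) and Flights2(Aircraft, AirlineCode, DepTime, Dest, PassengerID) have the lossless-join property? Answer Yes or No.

No

Common attributes: {AirlineCode}; their closure is {AirlineCode}.
Neither Flights1 nor Flights2 is contained in that closure, so the decomposition is lossy.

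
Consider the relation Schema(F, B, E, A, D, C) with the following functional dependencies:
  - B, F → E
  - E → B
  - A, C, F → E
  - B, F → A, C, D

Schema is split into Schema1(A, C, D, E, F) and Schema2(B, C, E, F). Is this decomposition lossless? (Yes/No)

Yes

Schema1 ∩ Schema2 = {C, E, F}; its closure under F is {A, B, C, D, E, F}.
Schema1 is contained in that closure, so Schema1 ∩ Schema2 → Schema1 holds and the join is lossless.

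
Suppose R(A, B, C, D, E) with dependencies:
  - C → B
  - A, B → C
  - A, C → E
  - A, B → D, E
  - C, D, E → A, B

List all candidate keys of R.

{A, B}⁺ = {A, B, C, D, E}, which is every attribute, so {A, B} is a candidate key.
{A, C}⁺ = {A, B, C, D, E}, which is every attribute, so {A, C} is a candidate key.
{C, D, E}⁺ = {A, B, C, D, E}, which is every attribute, so {C, D, E} is a candidate key.
No proper subset of any of these is a key, and no other minimal superkey exists.

{A, B}, {A, C}, {C, D, E}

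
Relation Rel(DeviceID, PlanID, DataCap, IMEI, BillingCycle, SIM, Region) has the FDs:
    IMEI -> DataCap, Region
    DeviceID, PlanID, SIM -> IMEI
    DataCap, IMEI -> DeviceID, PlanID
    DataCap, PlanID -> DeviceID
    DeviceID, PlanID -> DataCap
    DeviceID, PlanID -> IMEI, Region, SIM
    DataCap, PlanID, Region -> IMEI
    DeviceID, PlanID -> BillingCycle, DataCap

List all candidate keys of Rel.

{DataCap, PlanID}, {DeviceID, PlanID}, {IMEI}

{IMEI}⁺ = {BillingCycle, DataCap, DeviceID, IMEI, PlanID, Region, SIM} — all of the relation — so {IMEI} is a candidate key.
{DataCap, PlanID}⁺ = {BillingCycle, DataCap, DeviceID, IMEI, PlanID, Region, SIM} — all of the relation — so {DataCap, PlanID} is a candidate key.
{DeviceID, PlanID}⁺ = {BillingCycle, DataCap, DeviceID, IMEI, PlanID, Region, SIM} — all of the relation — so {DeviceID, PlanID} is a candidate key.
No proper subset of any of these is a key, and no other minimal superkey exists.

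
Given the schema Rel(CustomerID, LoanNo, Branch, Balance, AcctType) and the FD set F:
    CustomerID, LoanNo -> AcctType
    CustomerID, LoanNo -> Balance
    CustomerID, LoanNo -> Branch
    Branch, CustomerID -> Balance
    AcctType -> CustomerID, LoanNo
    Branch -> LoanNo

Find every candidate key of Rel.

Closure of {AcctType} is {AcctType, Balance, Branch, CustomerID, LoanNo}, the whole schema; {AcctType} is a candidate key.
Closure of {Branch, CustomerID} is {AcctType, Balance, Branch, CustomerID, LoanNo}, the whole schema; {Branch, CustomerID} is a candidate key.
Closure of {CustomerID, LoanNo} is {AcctType, Balance, Branch, CustomerID, LoanNo}, the whole schema; {CustomerID, LoanNo} is a candidate key.
Any other superkey properly contains one of these, so there are no further candidate keys.

{AcctType}, {Branch, CustomerID}, {CustomerID, LoanNo}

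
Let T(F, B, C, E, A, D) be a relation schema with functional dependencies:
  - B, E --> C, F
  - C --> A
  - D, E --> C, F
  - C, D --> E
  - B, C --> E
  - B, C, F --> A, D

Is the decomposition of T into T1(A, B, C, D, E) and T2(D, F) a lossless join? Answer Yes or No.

Common attributes: {D}; their closure is {D}.
Neither T1 nor T2 is contained in that closure, so the decomposition is lossy.

No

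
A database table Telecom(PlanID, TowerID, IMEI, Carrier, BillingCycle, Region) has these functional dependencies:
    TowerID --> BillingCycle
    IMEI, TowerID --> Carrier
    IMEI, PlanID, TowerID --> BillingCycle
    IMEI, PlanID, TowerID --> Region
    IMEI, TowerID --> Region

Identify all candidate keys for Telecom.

Attributes never on any right-hand side: {IMEI, PlanID, TowerID} — every candidate key must contain all of them.
Closure of {IMEI, PlanID, TowerID} is {BillingCycle, Carrier, IMEI, PlanID, Region, TowerID}, the whole schema; {IMEI, PlanID, TowerID} is a candidate key.
No other minimal set has full closure, so this is the only candidate key.

{IMEI, PlanID, TowerID}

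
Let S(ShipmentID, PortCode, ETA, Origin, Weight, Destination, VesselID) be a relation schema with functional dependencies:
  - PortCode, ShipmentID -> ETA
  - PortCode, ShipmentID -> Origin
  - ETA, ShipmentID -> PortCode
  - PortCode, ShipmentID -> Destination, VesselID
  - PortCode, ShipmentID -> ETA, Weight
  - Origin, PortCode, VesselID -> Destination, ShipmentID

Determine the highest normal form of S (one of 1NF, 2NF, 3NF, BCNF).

Candidate keys: {ETA, ShipmentID}, {Origin, PortCode, VesselID}, {PortCode, ShipmentID}. Prime attributes: {ETA, Origin, PortCode, ShipmentID, VesselID}.
The left-hand side of every FD is a superkey, so BCNF is satisfied.

BCNF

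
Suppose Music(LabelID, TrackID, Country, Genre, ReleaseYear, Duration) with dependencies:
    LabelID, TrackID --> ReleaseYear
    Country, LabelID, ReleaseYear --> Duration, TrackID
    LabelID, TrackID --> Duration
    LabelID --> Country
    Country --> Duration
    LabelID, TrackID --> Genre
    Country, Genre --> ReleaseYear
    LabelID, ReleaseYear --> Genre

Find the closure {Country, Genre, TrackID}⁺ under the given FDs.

Start with {Country, Genre, TrackID}.
Country --> Duration applies; add {Duration} → now {Country, Duration, Genre, TrackID}.
Country, Genre --> ReleaseYear applies; add {ReleaseYear} → now {Country, Duration, Genre, ReleaseYear, TrackID}.
No further FD applies.

{Country, Duration, Genre, ReleaseYear, TrackID}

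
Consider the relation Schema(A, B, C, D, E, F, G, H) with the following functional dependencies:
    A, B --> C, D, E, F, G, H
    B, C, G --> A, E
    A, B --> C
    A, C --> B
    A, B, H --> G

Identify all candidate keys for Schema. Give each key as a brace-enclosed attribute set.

{A, B}, {A, C}, {B, C, G}

{A, B} is a candidate key since {A, B}⁺ = {A, B, C, D, E, F, G, H} covers every attribute.
{A, C} is a candidate key since {A, C}⁺ = {A, B, C, D, E, F, G, H} covers every attribute.
{B, C, G} is a candidate key since {B, C, G}⁺ = {A, B, C, D, E, F, G, H} covers every attribute.
No proper subset of any of these is a key, and no other minimal superkey exists.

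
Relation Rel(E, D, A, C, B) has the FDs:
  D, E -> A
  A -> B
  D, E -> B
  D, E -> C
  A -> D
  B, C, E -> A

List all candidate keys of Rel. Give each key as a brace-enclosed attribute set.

Attributes never on any right-hand side: {E} — every candidate key must contain it.
Closure of {A, E} is {A, B, C, D, E}, the whole schema; {A, E} is a candidate key.
Closure of {D, E} is {A, B, C, D, E}, the whole schema; {D, E} is a candidate key.
Closure of {B, C, E} is {A, B, C, D, E}, the whole schema; {B, C, E} is a candidate key.
Any other superkey properly contains one of these, so there are no further candidate keys.

{A, E}, {B, C, E}, {D, E}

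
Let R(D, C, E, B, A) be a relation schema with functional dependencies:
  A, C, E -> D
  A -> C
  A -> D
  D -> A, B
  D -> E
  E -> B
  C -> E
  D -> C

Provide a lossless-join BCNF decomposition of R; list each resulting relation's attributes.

{A, C, D}; {B, E}; {C, E}

Candidate keys of the original relation: {A}, {D}.
{A, B, C, D, E}: {E} determines {B, E} here but is not a superkey — split on E -> B, giving {B, E} and {A, C, D, E}.
{B, E}: every determinant is a superkey — BCNF.
{A, C, D, E}: {C} determines {C, E} here but is not a superkey — split on C -> E, giving {C, E} and {A, C, D}.
{C, E}: every determinant is a superkey — BCNF.
{A, C, D}: every determinant is a superkey — BCNF.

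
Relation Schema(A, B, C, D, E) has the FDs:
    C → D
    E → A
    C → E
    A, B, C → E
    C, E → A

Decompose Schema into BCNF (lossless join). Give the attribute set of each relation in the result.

Candidate key of the original relation: {B, C}.
In {A, B, C, D, E}, {C} is not a superkey ({C}⁺ restricted to this set is {A, C, D, E}), so split on C → A, D, E into {A, C, D, E} and {B, C}.
In {A, C, D, E}, {E} is not a superkey ({E}⁺ restricted to this set is {A, E}), so split on E → A into {A, E} and {C, D, E}.
{A, E} has no BCNF violation.
{C, D, E} has no BCNF violation.
{B, C} has no BCNF violation.

{A, E}; {B, C}; {C, D, E}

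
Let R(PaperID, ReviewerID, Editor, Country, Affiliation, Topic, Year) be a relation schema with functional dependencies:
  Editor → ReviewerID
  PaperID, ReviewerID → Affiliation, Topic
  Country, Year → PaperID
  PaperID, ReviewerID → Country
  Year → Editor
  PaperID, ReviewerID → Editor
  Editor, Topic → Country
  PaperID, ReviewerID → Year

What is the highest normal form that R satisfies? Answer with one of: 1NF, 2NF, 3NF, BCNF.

3NF

Candidate keys: {Country, Year}, {Editor, PaperID}, {PaperID, ReviewerID}, {PaperID, Year}, {Topic, Year}. Prime attributes: {Country, Editor, PaperID, ReviewerID, Topic, Year}.
Editor → ReviewerID breaks BCNF: {Editor}⁺ = {Editor, ReviewerID}, so {Editor} is not a superkey.
Its right-hand attributes {ReviewerID} are all prime, as are those of every other non-superkey FD — the relation is in 3NF.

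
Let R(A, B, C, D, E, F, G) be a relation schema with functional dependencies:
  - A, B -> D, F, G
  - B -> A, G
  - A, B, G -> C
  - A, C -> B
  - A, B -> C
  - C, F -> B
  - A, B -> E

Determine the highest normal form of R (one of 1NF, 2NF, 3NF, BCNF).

BCNF

Candidate keys: {A, C}, {B}, {C, F}. Prime attributes: {A, B, C, F}.
Each dependency's left side is a superkey — BCNF holds.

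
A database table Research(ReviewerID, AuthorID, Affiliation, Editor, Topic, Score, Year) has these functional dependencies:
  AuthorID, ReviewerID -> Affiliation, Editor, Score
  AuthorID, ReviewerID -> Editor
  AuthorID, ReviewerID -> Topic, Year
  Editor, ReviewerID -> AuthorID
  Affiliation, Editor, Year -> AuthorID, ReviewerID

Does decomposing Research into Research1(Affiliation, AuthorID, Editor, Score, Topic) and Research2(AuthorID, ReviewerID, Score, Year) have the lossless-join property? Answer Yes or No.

Common attributes: {AuthorID, Score}; their closure is {AuthorID, Score}.
Research1 ⊄ {AuthorID, Score} and Research2 ⊄ {AuthorID, Score}, so the split is lossy.

No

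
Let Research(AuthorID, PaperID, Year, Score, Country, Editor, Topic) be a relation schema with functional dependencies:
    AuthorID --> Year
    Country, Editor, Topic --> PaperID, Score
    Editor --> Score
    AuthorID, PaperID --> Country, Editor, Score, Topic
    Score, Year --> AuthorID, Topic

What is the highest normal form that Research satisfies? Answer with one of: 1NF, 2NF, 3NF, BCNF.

Candidate keys: {AuthorID, Country, Editor}, {AuthorID, PaperID}, {Country, Editor, Year}, {Editor, PaperID, Year}, {PaperID, Score, Year}. Prime attributes: {AuthorID, Country, Editor, PaperID, Score, Year}.
AuthorID --> Year breaks BCNF: {AuthorID}⁺ = {AuthorID, Year}, so {AuthorID} is not a superkey.
Score, Year --> AuthorID, Topic has non-prime {Topic} on the right and a non-superkey on the left, so 3NF fails.
{AuthorID, Editor} is a proper subset of the key {AuthorID, Country, Editor}, and {AuthorID, Editor}⁺ contains the non-prime attribute {Topic} — a partial dependency, so 2NF is violated.

1NF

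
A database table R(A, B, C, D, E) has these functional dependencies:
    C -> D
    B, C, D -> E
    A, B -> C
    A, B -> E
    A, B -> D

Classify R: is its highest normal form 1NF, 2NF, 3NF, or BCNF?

2NF

Candidate key: {A, B}. Prime attributes: {A, B}.
For C -> D we have {C}⁺ = {C, D}; {C} is not a superkey, so BCNF fails.
C -> D determines the non-prime attribute {D} from a non-superkey — 3NF is violated.
No non-prime attribute depends on a proper subset of any candidate key, so 2NF holds.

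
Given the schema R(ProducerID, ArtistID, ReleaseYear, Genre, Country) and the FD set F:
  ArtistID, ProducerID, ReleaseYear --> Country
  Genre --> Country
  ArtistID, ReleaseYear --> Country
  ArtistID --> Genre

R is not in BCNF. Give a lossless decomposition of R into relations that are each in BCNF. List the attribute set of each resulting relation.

Candidate key of the original relation: {ArtistID, ProducerID, ReleaseYear}.
Within {ArtistID, Country, Genre, ProducerID, ReleaseYear}: {Genre}⁺ ∩ {ArtistID, Country, Genre, ProducerID, ReleaseYear} = {Country, Genre}, not the whole set, so Genre --> Country violates BCNF; decompose into {Country, Genre} and {ArtistID, Genre, ProducerID, ReleaseYear}.
{Country, Genre} is in BCNF.
Within {ArtistID, Genre, ProducerID, ReleaseYear}: {ArtistID, ReleaseYear}⁺ ∩ {ArtistID, Genre, ProducerID, ReleaseYear} = {ArtistID, Genre, ReleaseYear}, not the whole set, so ArtistID, ReleaseYear --> Genre violates BCNF; decompose into {ArtistID, Genre, ReleaseYear} and {ArtistID, ProducerID, ReleaseYear}.
Within {ArtistID, Genre, ReleaseYear}: {ArtistID}⁺ ∩ {ArtistID, Genre, ReleaseYear} = {ArtistID, Genre}, not the whole set, so ArtistID --> Genre violates BCNF; decompose into {ArtistID, Genre} and {ArtistID, ReleaseYear}.
{ArtistID, Genre} is in BCNF.
{ArtistID, ReleaseYear} is in BCNF.
{ArtistID, ProducerID, ReleaseYear} is in BCNF.

{ArtistID, Genre}; {ArtistID, ProducerID, ReleaseYear}; {Country, Genre}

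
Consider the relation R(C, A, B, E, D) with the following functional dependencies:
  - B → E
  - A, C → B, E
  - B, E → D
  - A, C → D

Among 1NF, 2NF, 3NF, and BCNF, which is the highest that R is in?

2NF

Candidate key: {A, C}. Prime attributes: {A, C}.
For B → E we have {B}⁺ = {B, D, E}; {B} is not a superkey, so BCNF fails.
B → E has non-prime {E} on the right and a non-superkey on the left, so 3NF fails.
No non-prime attribute depends on a proper subset of any candidate key, so 2NF holds.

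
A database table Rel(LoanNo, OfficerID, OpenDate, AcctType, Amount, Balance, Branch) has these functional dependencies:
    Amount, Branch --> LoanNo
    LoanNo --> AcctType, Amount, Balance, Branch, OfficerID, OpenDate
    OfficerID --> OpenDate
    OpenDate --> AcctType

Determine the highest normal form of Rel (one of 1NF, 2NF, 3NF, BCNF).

2NF

Candidate keys: {Amount, Branch}, {LoanNo}. Prime attributes: {Amount, Branch, LoanNo}.
OfficerID --> OpenDate breaks BCNF: {OfficerID}⁺ = {AcctType, OfficerID, OpenDate}, so {OfficerID} is not a superkey.
Because {OpenDate} is non-prime and the left side of OfficerID --> OpenDate is not a superkey, the relation is not in 3NF.
No non-prime attribute depends on a proper subset of any candidate key, so 2NF holds.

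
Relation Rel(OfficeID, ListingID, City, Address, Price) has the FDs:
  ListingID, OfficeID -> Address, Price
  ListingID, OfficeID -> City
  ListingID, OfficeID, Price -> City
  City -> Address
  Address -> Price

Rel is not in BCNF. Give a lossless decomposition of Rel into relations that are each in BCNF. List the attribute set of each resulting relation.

Candidate key of the original relation: {ListingID, OfficeID}.
Within {Address, City, ListingID, OfficeID, Price}: {City}⁺ ∩ {Address, City, ListingID, OfficeID, Price} = {Address, City, Price}, not the whole set, so City -> Address, Price violates BCNF; decompose into {Address, City, Price} and {City, ListingID, OfficeID}.
Within {Address, City, Price}: {Address}⁺ ∩ {Address, City, Price} = {Address, Price}, not the whole set, so Address -> Price violates BCNF; decompose into {Address, Price} and {Address, City}.
{Address, Price} has no BCNF violation.
{Address, City} has no BCNF violation.
{City, ListingID, OfficeID} has no BCNF violation.

{Address, City}; {Address, Price}; {City, ListingID, OfficeID}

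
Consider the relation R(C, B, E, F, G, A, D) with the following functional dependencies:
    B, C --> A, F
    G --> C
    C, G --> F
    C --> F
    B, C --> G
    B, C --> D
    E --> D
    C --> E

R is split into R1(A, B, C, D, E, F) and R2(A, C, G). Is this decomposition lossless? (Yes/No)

R1 ∩ R2 = {A, C}; its closure under F is {A, C, D, E, F}.
Neither R1 nor R2 is contained in that closure, so the decomposition is lossy.

No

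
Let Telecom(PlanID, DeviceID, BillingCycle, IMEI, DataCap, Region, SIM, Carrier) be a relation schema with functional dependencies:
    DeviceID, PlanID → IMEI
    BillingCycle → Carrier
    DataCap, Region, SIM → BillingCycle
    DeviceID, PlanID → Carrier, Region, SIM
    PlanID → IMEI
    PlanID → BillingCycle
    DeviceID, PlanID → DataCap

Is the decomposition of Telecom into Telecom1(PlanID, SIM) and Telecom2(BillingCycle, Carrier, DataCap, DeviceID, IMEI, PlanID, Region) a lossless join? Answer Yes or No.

Telecom1 ∩ Telecom2 = {PlanID}; its closure under F is {BillingCycle, Carrier, IMEI, PlanID}.
Neither Telecom1 nor Telecom2 is contained in that closure, so the decomposition is lossy.

No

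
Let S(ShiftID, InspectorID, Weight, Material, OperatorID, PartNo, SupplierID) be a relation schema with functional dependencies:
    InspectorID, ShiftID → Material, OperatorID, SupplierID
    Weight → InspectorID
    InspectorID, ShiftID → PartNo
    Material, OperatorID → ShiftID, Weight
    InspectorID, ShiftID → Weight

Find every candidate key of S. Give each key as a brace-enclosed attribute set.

{InspectorID, ShiftID}, {Material, OperatorID}, {ShiftID, Weight}

{InspectorID, ShiftID}⁺ = {InspectorID, Material, OperatorID, PartNo, ShiftID, SupplierID, Weight} — all of the relation — so {InspectorID, ShiftID} is a candidate key.
{Material, OperatorID}⁺ = {InspectorID, Material, OperatorID, PartNo, ShiftID, SupplierID, Weight} — all of the relation — so {Material, OperatorID} is a candidate key.
{ShiftID, Weight}⁺ = {InspectorID, Material, OperatorID, PartNo, ShiftID, SupplierID, Weight} — all of the relation — so {ShiftID, Weight} is a candidate key.
Any other superkey properly contains one of these, so there are no further candidate keys.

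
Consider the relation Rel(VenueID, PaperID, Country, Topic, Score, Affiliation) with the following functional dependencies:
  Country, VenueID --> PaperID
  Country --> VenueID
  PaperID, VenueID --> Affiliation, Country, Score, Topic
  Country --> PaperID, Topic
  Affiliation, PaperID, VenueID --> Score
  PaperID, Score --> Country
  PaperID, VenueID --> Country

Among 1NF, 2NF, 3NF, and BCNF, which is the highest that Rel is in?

Candidate keys: {Country}, {PaperID, Score}, {PaperID, VenueID}. Prime attributes: {Country, PaperID, Score, VenueID}.
Every FD has a superkey on the left, so the relation is in BCNF.

BCNF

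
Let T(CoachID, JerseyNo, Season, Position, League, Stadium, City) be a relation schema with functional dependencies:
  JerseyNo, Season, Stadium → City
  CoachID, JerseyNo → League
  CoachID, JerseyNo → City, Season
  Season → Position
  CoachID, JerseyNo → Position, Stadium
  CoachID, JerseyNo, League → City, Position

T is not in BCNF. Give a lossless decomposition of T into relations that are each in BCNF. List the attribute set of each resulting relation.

Candidate key of the original relation: {CoachID, JerseyNo}.
Within {City, CoachID, JerseyNo, League, Position, Season, Stadium}: {JerseyNo, Season, Stadium}⁺ ∩ {City, CoachID, JerseyNo, League, Position, Season, Stadium} = {City, JerseyNo, Position, Season, Stadium}, not the whole set, so JerseyNo, Season, Stadium → City, Position violates BCNF; decompose into {City, JerseyNo, Position, Season, Stadium} and {CoachID, JerseyNo, League, Season, Stadium}.
Within {City, JerseyNo, Position, Season, Stadium}: {Season}⁺ ∩ {City, JerseyNo, Position, Season, Stadium} = {Position, Season}, not the whole set, so Season → Position violates BCNF; decompose into {Position, Season} and {City, JerseyNo, Season, Stadium}.
{Position, Season}: every determinant is a superkey — BCNF.
{City, JerseyNo, Season, Stadium}: every determinant is a superkey — BCNF.
{CoachID, JerseyNo, League, Season, Stadium}: every determinant is a superkey — BCNF.

{City, JerseyNo, Season, Stadium}; {CoachID, JerseyNo, League, Season, Stadium}; {Position, Season}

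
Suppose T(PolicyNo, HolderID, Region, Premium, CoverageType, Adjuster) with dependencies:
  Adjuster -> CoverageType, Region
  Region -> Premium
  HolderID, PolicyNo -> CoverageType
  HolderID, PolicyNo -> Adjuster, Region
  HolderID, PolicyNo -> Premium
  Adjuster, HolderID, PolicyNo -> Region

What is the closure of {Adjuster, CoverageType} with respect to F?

{Adjuster, CoverageType, Premium, Region}

Start with {Adjuster, CoverageType}.
Adjuster -> CoverageType, Region applies; add {Region} → now {Adjuster, CoverageType, Region}.
Region -> Premium applies; add {Premium} → now {Adjuster, CoverageType, Premium, Region}.
No further FD applies.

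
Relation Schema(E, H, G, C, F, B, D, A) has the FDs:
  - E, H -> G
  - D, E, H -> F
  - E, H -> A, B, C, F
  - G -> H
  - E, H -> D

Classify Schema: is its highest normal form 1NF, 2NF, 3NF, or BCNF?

Candidate keys: {E, G}, {E, H}. Prime attributes: {E, G, H}.
For G -> H we have {G}⁺ = {G, H}; {G} is not a superkey, so BCNF fails.
Its right-hand attributes {H} are all prime, as are those of every other non-superkey FD — the relation is in 3NF.

3NF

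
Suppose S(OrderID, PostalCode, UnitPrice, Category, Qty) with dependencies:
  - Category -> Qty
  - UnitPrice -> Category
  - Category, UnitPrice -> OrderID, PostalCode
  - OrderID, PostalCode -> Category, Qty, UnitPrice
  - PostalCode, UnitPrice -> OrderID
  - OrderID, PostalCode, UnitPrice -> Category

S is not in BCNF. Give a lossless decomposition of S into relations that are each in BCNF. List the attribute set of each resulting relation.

{Category, OrderID, PostalCode, UnitPrice}; {Category, Qty}

Candidate keys of the original relation: {OrderID, PostalCode}, {UnitPrice}.
In {Category, OrderID, PostalCode, Qty, UnitPrice}, {Category} is not a superkey ({Category}⁺ restricted to this set is {Category, Qty}), so split on Category -> Qty into {Category, Qty} and {Category, OrderID, PostalCode, UnitPrice}.
{Category, Qty} has no BCNF violation.
{Category, OrderID, PostalCode, UnitPrice} has no BCNF violation.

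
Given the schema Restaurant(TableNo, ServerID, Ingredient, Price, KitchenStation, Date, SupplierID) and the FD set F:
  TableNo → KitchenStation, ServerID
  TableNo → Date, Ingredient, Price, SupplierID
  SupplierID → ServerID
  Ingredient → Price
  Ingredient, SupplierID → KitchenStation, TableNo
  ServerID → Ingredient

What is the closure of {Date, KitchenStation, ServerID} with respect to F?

Start with {Date, KitchenStation, ServerID}.
ServerID → Ingredient applies; add {Ingredient} → now {Date, Ingredient, KitchenStation, ServerID}.
Ingredient → Price applies; add {Price} → now {Date, Ingredient, KitchenStation, Price, ServerID}.
No further FD applies.

{Date, Ingredient, KitchenStation, Price, ServerID}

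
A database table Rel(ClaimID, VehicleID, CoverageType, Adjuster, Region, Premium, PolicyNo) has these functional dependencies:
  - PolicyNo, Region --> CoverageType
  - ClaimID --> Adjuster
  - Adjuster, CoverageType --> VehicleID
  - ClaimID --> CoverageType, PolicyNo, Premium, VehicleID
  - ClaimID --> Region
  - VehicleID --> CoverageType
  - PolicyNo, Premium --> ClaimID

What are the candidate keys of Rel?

Closure of {ClaimID} is {Adjuster, ClaimID, CoverageType, PolicyNo, Premium, Region, VehicleID}, the whole schema; {ClaimID} is a candidate key.
Closure of {PolicyNo, Premium} is {Adjuster, ClaimID, CoverageType, PolicyNo, Premium, Region, VehicleID}, the whole schema; {PolicyNo, Premium} is a candidate key.
Any other superkey properly contains one of these, so there are no further candidate keys.

{ClaimID}, {PolicyNo, Premium}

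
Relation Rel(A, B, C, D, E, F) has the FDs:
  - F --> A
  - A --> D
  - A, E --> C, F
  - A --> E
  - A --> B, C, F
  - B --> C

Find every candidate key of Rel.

{A} is a candidate key since {A}⁺ = {A, B, C, D, E, F} covers every attribute.
{F} is a candidate key since {F}⁺ = {A, B, C, D, E, F} covers every attribute.
No proper subset of any of these is a key, and no other minimal superkey exists.

{A}, {F}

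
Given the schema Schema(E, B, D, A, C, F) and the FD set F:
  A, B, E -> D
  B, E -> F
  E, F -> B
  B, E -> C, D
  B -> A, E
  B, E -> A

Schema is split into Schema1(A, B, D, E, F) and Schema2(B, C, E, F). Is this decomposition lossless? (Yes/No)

Schema1 ∩ Schema2 = {B, E, F}; its closure under F is {A, B, C, D, E, F}.
Since Schema1 ⊆ {A, B, C, D, E, F}, the intersection is a superkey of Schema1; the decomposition is lossless.

Yes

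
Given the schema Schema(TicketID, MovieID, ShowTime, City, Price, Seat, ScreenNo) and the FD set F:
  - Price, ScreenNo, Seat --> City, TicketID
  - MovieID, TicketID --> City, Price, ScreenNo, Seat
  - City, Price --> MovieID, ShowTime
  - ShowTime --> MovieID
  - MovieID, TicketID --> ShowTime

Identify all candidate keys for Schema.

Closure of {MovieID, TicketID} is {City, MovieID, Price, ScreenNo, Seat, ShowTime, TicketID}, the whole schema; {MovieID, TicketID} is a candidate key.
Closure of {ShowTime, TicketID} is {City, MovieID, Price, ScreenNo, Seat, ShowTime, TicketID}, the whole schema; {ShowTime, TicketID} is a candidate key.
Closure of {City, Price, TicketID} is {City, MovieID, Price, ScreenNo, Seat, ShowTime, TicketID}, the whole schema; {City, Price, TicketID} is a candidate key.
Closure of {Price, ScreenNo, Seat} is {City, MovieID, Price, ScreenNo, Seat, ShowTime, TicketID}, the whole schema; {Price, ScreenNo, Seat} is a candidate key.
These are minimal and exhaustive — every other superkey contains one of them.

{City, Price, TicketID}, {MovieID, TicketID}, {Price, ScreenNo, Seat}, {ShowTime, TicketID}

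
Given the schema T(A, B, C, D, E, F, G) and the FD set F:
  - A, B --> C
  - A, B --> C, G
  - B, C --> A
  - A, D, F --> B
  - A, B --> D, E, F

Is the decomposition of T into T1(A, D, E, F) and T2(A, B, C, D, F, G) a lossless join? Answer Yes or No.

The shared attributes are {A, D, F} and {A, D, F}⁺ = {A, B, C, D, E, F, G}.
Since T1 ⊆ {A, B, C, D, E, F, G}, the intersection is a superkey of T1; the decomposition is lossless.

Yes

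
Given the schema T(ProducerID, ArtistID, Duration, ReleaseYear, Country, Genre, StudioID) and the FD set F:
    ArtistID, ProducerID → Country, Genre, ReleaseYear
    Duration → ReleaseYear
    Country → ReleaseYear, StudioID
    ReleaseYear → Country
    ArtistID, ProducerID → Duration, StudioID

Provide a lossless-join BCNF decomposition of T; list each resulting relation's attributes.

Candidate key of the original relation: {ArtistID, ProducerID}.
Within {ArtistID, Country, Duration, Genre, ProducerID, ReleaseYear, StudioID}: {Duration}⁺ ∩ {ArtistID, Country, Duration, Genre, ProducerID, ReleaseYear, StudioID} = {Country, Duration, ReleaseYear, StudioID}, not the whole set, so Duration → Country, ReleaseYear, StudioID violates BCNF; decompose into {Country, Duration, ReleaseYear, StudioID} and {ArtistID, Duration, Genre, ProducerID}.
Within {Country, Duration, ReleaseYear, StudioID}: {Country}⁺ ∩ {Country, Duration, ReleaseYear, StudioID} = {Country, ReleaseYear, StudioID}, not the whole set, so Country → ReleaseYear, StudioID violates BCNF; decompose into {Country, ReleaseYear, StudioID} and {Country, Duration}.
{Country, ReleaseYear, StudioID}: every determinant is a superkey — BCNF.
{Country, Duration}: every determinant is a superkey — BCNF.
{ArtistID, Duration, Genre, ProducerID}: every determinant is a superkey — BCNF.

{ArtistID, Duration, Genre, ProducerID}; {Country, Duration}; {Country, ReleaseYear, StudioID}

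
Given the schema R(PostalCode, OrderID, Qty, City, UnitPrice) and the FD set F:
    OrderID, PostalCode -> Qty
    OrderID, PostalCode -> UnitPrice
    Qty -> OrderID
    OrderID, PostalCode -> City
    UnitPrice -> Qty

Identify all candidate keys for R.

{OrderID, PostalCode}, {PostalCode, Qty}, {PostalCode, UnitPrice}

No FD produces {PostalCode}, so it must be in every candidate key.
{OrderID, PostalCode} is a candidate key since {OrderID, PostalCode}⁺ = {City, OrderID, PostalCode, Qty, UnitPrice} covers every attribute.
{PostalCode, Qty} is a candidate key since {PostalCode, Qty}⁺ = {City, OrderID, PostalCode, Qty, UnitPrice} covers every attribute.
{PostalCode, UnitPrice} is a candidate key since {PostalCode, UnitPrice}⁺ = {City, OrderID, PostalCode, Qty, UnitPrice} covers every attribute.
These are minimal and exhaustive — every other superkey contains one of them.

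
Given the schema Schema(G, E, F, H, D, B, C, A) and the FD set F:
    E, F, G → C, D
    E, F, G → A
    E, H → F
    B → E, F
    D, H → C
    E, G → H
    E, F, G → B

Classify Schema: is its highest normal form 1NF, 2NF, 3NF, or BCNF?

Candidate keys: {B, G}, {E, G}. Prime attributes: {B, E, G}.
E, H → F: {E, H}⁺ = {E, F, H}, which is not all of the attributes, so the left side is not a superkey — BCNF is violated.
Because {F} is non-prime and the left side of E, H → F is not a superkey, the relation is not in 3NF.
Since {B} ⊂ {B, G} and {B}⁺ ⊇ {F} with {F} non-prime, there is a partial dependency; 2NF fails.

1NF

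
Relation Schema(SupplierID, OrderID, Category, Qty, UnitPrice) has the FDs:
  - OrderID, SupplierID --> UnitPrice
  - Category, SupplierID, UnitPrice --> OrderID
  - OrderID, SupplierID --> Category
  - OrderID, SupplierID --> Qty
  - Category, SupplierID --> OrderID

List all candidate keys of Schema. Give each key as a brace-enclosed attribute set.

{SupplierID} never appears on the right of any FD, so every key must include it.
{Category, SupplierID}⁺ = {Category, OrderID, Qty, SupplierID, UnitPrice} — all of the relation — so {Category, SupplierID} is a candidate key.
{OrderID, SupplierID}⁺ = {Category, OrderID, Qty, SupplierID, UnitPrice} — all of the relation — so {OrderID, SupplierID} is a candidate key.
Any other superkey properly contains one of these, so there are no further candidate keys.

{Category, SupplierID}, {OrderID, SupplierID}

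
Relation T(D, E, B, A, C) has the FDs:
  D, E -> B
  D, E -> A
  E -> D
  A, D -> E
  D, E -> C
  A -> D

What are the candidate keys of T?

{A}⁺ = {A, B, C, D, E}, which is every attribute, so {A} is a candidate key.
{E}⁺ = {A, B, C, D, E}, which is every attribute, so {E} is a candidate key.
No proper subset of any of these is a key, and no other minimal superkey exists.

{A}, {E}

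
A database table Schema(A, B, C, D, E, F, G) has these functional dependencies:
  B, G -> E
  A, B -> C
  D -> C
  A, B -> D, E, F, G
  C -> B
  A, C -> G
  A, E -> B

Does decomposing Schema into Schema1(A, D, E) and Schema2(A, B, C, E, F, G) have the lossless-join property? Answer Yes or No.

Yes

The shared attributes are {A, E} and {A, E}⁺ = {A, B, C, D, E, F, G}.
Since Schema1 ⊆ {A, B, C, D, E, F, G}, the intersection is a superkey of Schema1; the decomposition is lossless.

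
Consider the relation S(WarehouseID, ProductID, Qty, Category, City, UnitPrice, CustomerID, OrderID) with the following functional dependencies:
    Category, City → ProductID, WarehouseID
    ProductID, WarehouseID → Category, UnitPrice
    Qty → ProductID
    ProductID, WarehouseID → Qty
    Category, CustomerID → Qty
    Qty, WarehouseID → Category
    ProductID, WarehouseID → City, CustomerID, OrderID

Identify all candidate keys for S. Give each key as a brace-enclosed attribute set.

{Category, City}, {Category, CustomerID, WarehouseID}, {ProductID, WarehouseID}, {Qty, WarehouseID}

{Category, City}⁺ = {Category, City, CustomerID, OrderID, ProductID, Qty, UnitPrice, WarehouseID} — all of the relation — so {Category, City} is a candidate key.
{ProductID, WarehouseID}⁺ = {Category, City, CustomerID, OrderID, ProductID, Qty, UnitPrice, WarehouseID} — all of the relation — so {ProductID, WarehouseID} is a candidate key.
{Qty, WarehouseID}⁺ = {Category, City, CustomerID, OrderID, ProductID, Qty, UnitPrice, WarehouseID} — all of the relation — so {Qty, WarehouseID} is a candidate key.
{Category, CustomerID, WarehouseID}⁺ = {Category, City, CustomerID, OrderID, ProductID, Qty, UnitPrice, WarehouseID} — all of the relation — so {Category, CustomerID, WarehouseID} is a candidate key.
No proper subset of any of these is a key, and no other minimal superkey exists.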